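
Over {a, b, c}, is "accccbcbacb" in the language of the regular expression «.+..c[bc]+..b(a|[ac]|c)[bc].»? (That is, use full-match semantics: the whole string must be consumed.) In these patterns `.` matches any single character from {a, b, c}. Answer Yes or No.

Yes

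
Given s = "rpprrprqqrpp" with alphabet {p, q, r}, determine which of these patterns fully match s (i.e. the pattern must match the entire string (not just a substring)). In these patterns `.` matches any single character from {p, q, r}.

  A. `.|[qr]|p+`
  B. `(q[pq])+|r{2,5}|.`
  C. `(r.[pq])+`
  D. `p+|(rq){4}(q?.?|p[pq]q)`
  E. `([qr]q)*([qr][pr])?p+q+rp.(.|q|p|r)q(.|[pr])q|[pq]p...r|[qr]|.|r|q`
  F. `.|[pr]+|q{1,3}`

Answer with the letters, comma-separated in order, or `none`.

C

A → no match
B → no match
C → match
D → no match
E → no match
F → no match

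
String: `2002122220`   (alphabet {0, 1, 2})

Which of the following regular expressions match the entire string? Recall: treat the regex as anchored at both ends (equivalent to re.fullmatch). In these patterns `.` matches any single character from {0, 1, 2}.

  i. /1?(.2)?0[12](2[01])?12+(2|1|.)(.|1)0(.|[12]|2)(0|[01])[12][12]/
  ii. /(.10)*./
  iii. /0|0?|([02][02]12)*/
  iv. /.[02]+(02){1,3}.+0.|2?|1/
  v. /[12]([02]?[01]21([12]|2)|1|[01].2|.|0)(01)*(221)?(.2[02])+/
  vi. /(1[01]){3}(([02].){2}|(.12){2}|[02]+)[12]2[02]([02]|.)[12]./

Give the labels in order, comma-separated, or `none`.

v

i → no match
ii → no match
iii → no match
iv → no match
v → match
vi → no match — must start with `1`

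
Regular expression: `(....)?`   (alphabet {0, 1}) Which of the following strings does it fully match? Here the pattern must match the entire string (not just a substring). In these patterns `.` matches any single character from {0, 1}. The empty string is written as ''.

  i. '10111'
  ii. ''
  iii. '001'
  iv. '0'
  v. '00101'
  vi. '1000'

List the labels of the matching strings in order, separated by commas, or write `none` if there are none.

ii, vi

i. '10111' → no match
ii. '' → match
iii. '001' → no match
iv. '0' → no match
v. '00101' → no match
vi. '1000' → match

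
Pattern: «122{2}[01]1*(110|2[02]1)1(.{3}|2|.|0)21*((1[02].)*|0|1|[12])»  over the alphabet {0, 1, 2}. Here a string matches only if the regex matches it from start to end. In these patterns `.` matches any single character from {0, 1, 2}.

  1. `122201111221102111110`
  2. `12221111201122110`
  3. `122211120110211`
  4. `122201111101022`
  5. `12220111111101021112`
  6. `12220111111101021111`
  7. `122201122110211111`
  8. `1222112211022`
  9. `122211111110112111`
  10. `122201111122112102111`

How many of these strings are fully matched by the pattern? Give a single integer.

1 → match
2 → match
3 → match
4 → match
5 → match
6 → match
7 → match
8 → match
9 → match
10 → match
Total matched: 10

10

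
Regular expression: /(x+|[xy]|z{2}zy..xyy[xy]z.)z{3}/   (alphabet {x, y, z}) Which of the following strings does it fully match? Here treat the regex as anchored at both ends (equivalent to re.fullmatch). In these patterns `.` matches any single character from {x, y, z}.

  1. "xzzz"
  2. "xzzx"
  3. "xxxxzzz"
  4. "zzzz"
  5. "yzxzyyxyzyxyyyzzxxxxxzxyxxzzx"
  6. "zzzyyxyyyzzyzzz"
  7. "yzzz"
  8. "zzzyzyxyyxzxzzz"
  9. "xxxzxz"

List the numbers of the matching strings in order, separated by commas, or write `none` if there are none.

1, 3, 7, 8

1 → match
2 → no match — must end with "z"
3 → match
4 → no match
5 → no match — must end with "z"
6 → no match
7 → match
8 → match
9 → no match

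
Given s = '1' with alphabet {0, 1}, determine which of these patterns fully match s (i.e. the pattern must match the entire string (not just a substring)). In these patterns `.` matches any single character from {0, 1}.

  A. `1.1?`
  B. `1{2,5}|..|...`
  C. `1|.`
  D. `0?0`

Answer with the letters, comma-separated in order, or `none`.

A → no match
B → no match
C → match
D → no match — must end with '0'

C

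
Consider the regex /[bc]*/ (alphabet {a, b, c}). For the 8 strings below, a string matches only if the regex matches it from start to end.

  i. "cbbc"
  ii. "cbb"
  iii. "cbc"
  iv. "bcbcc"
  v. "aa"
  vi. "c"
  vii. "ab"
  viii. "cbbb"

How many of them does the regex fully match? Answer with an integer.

i → match
ii → match
iii → match
iv → match
v → no match
vi → match
vii → no match
viii → match
Total matched: 6

6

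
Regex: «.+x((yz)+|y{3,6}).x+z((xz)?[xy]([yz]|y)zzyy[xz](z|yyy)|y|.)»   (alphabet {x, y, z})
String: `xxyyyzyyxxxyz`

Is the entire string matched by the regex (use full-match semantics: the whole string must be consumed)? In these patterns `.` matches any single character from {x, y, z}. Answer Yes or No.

No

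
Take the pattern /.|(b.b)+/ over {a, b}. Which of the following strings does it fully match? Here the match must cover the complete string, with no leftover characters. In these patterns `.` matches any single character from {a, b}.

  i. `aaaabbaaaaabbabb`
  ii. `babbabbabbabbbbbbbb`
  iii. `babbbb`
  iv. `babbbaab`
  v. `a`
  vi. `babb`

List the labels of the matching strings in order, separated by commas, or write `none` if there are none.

iii, v

i → no match
ii → no match
iii → match
iv → no match
v → match
vi → no match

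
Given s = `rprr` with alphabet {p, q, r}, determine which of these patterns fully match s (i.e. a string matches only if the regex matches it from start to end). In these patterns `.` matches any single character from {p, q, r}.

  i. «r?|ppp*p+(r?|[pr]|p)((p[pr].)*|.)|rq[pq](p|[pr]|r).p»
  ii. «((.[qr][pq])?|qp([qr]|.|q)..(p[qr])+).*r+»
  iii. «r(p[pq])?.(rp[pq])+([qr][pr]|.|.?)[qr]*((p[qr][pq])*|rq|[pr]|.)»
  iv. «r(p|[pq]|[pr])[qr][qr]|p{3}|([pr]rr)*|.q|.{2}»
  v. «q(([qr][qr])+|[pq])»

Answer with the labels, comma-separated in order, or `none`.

ii, iv

i → no match
ii → match
iii → no match
iv → match
v → no match — must start with `q`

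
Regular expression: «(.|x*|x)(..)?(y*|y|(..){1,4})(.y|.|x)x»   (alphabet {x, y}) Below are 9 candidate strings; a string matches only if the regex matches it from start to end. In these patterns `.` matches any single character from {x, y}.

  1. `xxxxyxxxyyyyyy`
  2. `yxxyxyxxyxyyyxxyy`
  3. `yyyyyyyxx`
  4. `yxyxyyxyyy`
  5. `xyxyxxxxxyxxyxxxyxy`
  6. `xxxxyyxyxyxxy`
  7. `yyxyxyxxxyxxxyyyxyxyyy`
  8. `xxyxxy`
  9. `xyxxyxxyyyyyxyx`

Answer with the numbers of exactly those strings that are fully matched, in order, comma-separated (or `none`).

3

1 → no match — must end with `x`
2 → no match — must end with `x`
3 → match
4 → no match — must end with `x`
5 → no match — must end with `x`
6 → no match — must end with `x`
7 → no match — must end with `x`
8 → no match — must end with `x`
9 → no match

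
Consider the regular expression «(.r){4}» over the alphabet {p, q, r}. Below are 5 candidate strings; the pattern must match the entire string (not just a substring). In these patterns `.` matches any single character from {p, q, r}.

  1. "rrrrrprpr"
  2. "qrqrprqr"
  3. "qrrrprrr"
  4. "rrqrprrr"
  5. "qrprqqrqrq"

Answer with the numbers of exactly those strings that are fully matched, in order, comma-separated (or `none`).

1. "rrrrrprpr" → no match
2. "qrqrprqr" → match
3. "qrrrprrr" → match
4. "rrqrprrr" → match
5. "qrprqqrqrq" → no match — must end with "r"

2, 3, 4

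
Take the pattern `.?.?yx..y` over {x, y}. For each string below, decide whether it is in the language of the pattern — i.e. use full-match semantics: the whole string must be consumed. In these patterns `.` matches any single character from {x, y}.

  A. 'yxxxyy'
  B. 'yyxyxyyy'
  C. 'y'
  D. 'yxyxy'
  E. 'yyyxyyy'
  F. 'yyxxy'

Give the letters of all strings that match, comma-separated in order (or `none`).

A → no match
B → no match
C → no match
D → match
E → match
F → no match

D, E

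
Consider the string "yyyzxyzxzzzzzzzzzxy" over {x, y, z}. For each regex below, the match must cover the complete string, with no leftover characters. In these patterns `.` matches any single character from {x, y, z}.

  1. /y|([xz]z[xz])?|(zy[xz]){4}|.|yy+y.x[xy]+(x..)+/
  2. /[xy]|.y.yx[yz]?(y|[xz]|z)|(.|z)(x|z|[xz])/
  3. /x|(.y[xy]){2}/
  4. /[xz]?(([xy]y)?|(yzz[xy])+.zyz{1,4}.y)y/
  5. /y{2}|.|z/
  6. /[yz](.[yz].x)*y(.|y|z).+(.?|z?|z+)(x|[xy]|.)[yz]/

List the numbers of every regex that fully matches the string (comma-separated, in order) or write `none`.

1 → no match
2 → no match
3 → no match
4 → no match
5 → no match
6 → match

6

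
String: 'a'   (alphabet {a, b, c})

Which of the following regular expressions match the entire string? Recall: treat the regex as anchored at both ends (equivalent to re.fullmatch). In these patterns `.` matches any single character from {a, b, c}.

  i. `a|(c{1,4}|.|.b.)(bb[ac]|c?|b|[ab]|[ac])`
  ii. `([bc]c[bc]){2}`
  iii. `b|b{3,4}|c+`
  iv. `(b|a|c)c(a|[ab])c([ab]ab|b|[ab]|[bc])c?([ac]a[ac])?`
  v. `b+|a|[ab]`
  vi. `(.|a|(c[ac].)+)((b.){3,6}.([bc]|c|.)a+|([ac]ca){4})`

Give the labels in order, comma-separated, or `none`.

i → match
ii → no match
iii → no match
iv → no match
v → match
vi → no match

i, v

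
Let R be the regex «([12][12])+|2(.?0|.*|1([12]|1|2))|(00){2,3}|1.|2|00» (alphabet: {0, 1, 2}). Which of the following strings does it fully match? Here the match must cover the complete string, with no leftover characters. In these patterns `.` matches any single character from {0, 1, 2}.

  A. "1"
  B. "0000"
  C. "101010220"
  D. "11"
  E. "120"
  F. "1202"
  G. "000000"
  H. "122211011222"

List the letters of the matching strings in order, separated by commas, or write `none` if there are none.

A → no match
B → match
C → no match
D → match
E → no match
F → no match
G → match
H → no match

B, D, G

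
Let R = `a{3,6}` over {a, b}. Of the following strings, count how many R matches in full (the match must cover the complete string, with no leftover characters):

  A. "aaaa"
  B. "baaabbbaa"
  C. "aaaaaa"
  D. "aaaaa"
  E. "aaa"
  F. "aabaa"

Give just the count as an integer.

A → match
B → no match — must start with "a"
C → match
D → match
E → match
F → no match
Total matched: 4

4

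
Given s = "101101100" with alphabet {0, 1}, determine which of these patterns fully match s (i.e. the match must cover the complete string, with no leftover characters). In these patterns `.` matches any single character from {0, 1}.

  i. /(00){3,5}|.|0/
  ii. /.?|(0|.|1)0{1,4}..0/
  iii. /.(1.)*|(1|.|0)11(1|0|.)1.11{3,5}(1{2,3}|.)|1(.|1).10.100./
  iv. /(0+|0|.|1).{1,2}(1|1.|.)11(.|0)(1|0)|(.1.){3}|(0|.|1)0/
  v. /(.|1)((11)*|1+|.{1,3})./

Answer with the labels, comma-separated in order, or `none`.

iv

i → no match
ii → no match
iii → no match
iv → match
v → no match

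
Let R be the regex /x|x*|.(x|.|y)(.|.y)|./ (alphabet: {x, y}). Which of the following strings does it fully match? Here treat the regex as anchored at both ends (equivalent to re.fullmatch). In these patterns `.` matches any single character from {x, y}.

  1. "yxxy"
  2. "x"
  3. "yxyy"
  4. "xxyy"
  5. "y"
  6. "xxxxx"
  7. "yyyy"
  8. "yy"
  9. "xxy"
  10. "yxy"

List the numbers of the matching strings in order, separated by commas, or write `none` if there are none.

1 → match
2 → match
3 → match
4 → match
5 → match
6 → match
7 → match
8 → no match
9 → match
10 → match

1, 2, 3, 4, 5, 6, 7, 9, 10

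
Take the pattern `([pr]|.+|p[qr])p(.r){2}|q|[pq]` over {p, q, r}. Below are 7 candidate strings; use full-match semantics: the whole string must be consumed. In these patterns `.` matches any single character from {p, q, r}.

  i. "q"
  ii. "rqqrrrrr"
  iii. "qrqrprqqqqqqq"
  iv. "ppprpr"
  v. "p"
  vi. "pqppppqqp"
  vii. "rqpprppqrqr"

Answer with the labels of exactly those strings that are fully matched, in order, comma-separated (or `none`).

i → match
ii → no match
iii → no match
iv → match
v → match
vi → no match
vii → match

i, iv, v, vii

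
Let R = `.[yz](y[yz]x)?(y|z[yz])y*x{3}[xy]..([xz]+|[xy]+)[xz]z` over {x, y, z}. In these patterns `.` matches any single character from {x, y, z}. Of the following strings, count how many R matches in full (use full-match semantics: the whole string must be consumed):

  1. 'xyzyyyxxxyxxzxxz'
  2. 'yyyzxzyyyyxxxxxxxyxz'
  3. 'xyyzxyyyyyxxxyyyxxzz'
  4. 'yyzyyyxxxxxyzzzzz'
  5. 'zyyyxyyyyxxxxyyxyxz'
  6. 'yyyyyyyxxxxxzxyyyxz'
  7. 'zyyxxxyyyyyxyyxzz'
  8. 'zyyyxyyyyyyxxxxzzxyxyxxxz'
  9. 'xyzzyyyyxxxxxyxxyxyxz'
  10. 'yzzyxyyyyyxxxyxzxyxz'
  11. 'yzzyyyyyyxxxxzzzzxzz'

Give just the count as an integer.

10

1 → match
2 → match
3 → match
4 → match
5 → match
6 → match
7 → match
8 → match
9 → match
10 → no match
11 → match
Total matched: 10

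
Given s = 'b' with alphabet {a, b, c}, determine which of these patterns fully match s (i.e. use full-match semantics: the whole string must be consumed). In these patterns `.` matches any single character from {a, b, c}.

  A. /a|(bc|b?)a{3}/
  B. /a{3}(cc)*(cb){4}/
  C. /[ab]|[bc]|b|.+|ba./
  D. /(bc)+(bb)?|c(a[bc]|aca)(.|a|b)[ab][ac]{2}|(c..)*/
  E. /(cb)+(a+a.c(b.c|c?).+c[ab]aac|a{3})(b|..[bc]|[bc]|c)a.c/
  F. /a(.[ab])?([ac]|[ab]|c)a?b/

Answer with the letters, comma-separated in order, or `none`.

C

A → no match — must end with 'a'
B → no match — must start with 'a'
C → match
D → no match
E → no match — must start with 'cb'
F → no match — must start with 'a'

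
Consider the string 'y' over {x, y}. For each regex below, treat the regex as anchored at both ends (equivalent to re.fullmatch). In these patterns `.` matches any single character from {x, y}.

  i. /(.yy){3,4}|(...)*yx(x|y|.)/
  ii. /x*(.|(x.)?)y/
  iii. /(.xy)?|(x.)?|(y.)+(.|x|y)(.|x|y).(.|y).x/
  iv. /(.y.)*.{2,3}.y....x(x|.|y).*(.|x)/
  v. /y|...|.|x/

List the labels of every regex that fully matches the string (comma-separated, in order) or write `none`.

i → no match
ii → match
iii → no match
iv → no match
v → match

ii, v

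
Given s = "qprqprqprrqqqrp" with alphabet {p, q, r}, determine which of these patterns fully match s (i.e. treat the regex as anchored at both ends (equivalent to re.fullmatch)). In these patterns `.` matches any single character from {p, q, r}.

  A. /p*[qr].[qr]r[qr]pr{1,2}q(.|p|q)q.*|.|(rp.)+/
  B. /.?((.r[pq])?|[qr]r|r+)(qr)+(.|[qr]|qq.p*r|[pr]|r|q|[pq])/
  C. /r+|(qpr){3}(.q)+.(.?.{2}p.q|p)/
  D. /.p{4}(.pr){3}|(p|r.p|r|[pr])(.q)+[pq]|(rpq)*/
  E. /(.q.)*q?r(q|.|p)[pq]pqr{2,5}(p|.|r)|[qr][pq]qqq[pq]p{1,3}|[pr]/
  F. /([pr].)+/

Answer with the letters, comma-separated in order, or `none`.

A → no match
B → no match
C → match
D → no match
E → no match
F → no match

C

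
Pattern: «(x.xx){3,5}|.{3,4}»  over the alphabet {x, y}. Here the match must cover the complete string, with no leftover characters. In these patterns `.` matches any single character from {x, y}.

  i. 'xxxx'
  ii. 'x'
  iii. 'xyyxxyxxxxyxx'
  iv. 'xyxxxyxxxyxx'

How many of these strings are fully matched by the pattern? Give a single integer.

i. 'xxxx' → match
ii. 'x' → no match
iii → no match
iv. 'xyxxxyxxxyxx' → match
Total matched: 2

2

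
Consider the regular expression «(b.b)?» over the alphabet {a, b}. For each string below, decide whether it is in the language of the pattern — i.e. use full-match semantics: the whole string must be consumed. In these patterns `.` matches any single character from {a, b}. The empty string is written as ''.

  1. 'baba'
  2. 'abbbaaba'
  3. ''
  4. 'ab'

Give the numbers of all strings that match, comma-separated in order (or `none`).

3

1 → no match
2 → no match
3 → match
4 → no match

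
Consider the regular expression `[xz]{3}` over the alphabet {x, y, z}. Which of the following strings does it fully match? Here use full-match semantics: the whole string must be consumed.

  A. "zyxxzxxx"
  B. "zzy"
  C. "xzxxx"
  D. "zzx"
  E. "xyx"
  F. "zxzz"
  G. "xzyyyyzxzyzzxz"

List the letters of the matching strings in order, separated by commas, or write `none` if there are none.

A → no match
B → no match
C → no match
D → match
E → no match
F → no match
G → no match

D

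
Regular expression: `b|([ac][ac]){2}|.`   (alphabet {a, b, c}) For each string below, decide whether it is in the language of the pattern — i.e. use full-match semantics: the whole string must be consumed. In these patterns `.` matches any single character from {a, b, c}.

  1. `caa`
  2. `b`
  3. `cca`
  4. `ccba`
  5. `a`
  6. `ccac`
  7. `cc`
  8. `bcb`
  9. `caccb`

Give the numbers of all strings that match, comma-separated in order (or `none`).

1 → no match
2 → match
3 → no match
4 → no match
5 → match
6 → match
7 → no match
8 → no match
9 → no match

2, 5, 6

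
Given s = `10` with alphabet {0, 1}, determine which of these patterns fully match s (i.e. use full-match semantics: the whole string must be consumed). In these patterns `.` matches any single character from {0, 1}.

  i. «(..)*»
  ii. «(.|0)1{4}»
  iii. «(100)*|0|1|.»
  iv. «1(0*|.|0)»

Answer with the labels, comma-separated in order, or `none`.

i → match
ii → no match — must end with `1`
iii → no match
iv → match

i, iv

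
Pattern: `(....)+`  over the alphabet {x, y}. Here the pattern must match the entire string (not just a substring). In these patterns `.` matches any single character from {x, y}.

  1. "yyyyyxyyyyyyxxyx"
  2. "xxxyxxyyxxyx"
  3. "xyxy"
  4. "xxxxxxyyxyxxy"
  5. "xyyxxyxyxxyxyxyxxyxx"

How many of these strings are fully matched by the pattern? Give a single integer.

1 → match
2 → match
3 → match
4 → no match
5 → match
Total matched: 4

4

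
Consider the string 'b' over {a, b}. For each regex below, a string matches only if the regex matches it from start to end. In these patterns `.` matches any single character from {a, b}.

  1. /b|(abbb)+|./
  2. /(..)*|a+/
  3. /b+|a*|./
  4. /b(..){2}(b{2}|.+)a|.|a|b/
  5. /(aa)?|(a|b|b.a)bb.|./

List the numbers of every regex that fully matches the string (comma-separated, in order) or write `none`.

1 → match
2 → no match
3 → match
4 → match
5 → match

1, 3, 4, 5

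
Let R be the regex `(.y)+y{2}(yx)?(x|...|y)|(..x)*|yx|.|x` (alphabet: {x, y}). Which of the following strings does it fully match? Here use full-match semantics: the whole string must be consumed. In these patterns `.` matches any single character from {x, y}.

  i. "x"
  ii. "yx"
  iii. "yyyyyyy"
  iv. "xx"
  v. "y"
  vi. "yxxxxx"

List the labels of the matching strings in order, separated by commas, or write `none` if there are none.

i, ii, iii, v, vi

i → match
ii → match
iii → match
iv → no match
v → match
vi → match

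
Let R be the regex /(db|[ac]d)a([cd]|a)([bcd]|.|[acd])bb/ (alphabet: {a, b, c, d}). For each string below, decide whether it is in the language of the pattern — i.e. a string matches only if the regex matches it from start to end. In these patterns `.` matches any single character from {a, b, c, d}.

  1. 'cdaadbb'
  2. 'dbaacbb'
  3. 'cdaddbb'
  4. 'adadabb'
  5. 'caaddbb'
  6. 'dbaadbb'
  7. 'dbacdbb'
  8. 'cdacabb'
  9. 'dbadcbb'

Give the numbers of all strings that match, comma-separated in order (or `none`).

1 → match
2 → match
3 → match
4 → match
5 → no match
6 → match
7 → match
8 → match
9 → match

1, 2, 3, 4, 6, 7, 8, 9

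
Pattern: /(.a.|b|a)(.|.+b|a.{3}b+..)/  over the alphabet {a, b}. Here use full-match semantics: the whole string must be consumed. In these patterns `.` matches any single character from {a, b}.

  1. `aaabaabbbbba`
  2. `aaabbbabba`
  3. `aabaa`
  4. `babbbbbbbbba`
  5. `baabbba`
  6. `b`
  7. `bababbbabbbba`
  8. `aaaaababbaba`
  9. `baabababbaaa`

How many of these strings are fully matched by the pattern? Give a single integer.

1

1. `aaabaabbbbba` → no match
2. `aaabbbabba` → no match
3. `aabaa` → no match
4. `babbbbbbbbba` → match
5. `baabbba` → no match
6. `b` → no match
7 → no match
8. `aaaaababbaba` → no match
9. `baabababbaaa` → no match
Total matched: 1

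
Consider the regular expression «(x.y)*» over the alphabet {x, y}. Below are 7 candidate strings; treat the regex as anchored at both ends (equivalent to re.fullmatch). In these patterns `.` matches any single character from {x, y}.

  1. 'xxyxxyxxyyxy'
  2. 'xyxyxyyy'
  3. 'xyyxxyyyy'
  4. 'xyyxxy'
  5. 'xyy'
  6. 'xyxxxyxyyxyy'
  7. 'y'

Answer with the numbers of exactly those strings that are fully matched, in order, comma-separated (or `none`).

4, 5

1. 'xxyxxyxxyyxy' → no match
2. 'xyxyxyyy' → no match
3. 'xyyxxyyyy' → no match
4. 'xyyxxy' → match
5. 'xyy' → match
6. 'xyxxxyxyyxyy' → no match
7. 'y' → no match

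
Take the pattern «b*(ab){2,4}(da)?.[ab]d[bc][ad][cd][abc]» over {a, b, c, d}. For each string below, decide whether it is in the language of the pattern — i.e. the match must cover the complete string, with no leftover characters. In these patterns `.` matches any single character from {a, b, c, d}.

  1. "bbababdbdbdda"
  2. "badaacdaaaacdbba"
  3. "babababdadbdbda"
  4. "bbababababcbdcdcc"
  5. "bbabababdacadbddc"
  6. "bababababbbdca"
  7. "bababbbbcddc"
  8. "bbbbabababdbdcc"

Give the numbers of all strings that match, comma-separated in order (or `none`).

1, 4, 5, 8

1 → match
2 → no match
3 → no match
4 → match
5 → match
6 → no match
7 → no match
8 → match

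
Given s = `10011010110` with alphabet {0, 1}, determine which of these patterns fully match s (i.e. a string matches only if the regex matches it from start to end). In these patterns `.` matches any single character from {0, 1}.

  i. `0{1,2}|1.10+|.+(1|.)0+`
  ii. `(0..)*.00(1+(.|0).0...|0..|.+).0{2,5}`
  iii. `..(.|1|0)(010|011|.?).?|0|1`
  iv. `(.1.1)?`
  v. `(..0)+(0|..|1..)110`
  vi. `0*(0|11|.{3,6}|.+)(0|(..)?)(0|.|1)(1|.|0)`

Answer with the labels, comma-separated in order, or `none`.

i, v, vi

i → match
ii → no match
iii → no match
iv → no match
v → match
vi → match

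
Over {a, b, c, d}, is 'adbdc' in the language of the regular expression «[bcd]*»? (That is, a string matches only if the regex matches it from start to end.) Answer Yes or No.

No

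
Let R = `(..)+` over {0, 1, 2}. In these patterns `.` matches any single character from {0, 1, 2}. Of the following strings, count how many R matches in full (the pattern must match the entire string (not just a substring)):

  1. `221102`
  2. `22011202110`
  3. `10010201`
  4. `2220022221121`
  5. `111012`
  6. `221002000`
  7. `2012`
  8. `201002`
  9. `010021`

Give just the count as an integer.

1 → match
2 → no match
3 → match
4 → no match
5 → match
6 → no match
7 → match
8 → match
9 → match
Total matched: 6

6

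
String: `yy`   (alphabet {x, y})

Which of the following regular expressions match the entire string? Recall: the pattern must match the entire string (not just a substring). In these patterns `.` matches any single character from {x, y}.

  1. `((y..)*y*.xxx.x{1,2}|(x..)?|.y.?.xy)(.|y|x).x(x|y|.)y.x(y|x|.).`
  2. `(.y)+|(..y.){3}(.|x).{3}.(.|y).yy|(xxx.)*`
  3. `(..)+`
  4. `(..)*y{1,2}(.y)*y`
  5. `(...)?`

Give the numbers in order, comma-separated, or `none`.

2, 3, 4

1 → no match
2 → match
3 → match
4 → match
5 → no match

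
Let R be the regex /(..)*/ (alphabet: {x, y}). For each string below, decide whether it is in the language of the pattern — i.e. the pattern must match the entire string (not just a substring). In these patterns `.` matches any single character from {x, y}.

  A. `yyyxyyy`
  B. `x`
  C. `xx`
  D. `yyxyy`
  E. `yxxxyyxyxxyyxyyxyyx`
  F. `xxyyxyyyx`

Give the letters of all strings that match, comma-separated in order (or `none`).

A → no match
B → no match
C → match
D → no match
E → no match
F → no match

C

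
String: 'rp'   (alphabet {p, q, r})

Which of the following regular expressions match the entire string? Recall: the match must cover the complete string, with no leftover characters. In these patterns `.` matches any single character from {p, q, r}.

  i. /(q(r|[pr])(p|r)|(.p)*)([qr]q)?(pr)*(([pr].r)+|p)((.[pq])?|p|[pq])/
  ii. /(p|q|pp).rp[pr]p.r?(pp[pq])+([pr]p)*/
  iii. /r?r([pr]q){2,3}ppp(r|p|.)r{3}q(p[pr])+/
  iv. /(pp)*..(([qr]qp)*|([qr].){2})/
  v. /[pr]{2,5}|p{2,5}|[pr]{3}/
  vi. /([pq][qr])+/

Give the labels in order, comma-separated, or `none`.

iv, v

i → no match
ii → no match
iii → no match
iv → match
v → match
vi → no match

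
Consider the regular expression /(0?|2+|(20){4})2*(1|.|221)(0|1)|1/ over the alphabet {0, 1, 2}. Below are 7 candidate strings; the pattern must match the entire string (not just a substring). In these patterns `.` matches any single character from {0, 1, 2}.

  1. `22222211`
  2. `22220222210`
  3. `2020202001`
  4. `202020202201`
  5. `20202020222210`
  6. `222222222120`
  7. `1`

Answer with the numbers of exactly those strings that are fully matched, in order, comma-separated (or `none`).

1 → match
2 → no match
3 → match
4 → match
5 → match
6 → no match
7 → match

1, 3, 4, 5, 7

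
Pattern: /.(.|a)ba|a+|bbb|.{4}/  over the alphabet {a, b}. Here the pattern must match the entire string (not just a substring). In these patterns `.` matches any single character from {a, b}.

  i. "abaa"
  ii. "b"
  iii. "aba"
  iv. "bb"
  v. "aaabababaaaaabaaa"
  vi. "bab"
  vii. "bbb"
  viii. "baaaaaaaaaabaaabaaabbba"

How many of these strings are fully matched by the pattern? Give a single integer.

i. "abaa" → match
ii. "b" → no match
iii. "aba" → no match
iv. "bb" → no match
v → no match
vi. "bab" → no match
vii. "bbb" → match
viii → no match
Total matched: 2

2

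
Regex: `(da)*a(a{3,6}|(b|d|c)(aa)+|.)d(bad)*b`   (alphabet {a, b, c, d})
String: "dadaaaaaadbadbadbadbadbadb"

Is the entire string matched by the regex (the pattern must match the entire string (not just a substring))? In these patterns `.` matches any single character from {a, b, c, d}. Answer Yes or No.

Yes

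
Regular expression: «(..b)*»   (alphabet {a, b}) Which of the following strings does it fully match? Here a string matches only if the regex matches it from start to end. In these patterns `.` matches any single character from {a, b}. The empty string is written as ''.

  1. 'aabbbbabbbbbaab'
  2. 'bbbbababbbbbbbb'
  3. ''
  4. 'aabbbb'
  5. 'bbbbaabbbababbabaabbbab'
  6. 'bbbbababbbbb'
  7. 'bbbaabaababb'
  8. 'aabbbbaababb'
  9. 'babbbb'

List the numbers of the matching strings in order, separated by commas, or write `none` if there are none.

1 → match
2 → match
3 → match
4 → match
5 → no match
6 → match
7 → match
8 → match
9 → match

1, 2, 3, 4, 6, 7, 8, 9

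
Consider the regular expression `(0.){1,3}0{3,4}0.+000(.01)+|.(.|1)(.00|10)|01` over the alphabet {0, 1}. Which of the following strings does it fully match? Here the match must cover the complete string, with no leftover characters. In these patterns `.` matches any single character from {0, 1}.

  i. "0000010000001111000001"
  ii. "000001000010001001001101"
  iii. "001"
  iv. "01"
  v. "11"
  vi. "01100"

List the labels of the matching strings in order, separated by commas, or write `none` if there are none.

i, iv, vi

i → match
ii → no match
iii → no match
iv → match
v → no match
vi → match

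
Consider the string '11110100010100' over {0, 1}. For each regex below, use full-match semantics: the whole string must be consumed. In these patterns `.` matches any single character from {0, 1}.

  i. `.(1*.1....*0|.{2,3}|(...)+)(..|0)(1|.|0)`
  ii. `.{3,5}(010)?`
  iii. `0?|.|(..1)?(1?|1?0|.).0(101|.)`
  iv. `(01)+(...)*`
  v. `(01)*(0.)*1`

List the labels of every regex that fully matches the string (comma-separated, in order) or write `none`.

i

i → match
ii → no match
iii → no match
iv → no match — must start with '01'
v → no match — must end with '1'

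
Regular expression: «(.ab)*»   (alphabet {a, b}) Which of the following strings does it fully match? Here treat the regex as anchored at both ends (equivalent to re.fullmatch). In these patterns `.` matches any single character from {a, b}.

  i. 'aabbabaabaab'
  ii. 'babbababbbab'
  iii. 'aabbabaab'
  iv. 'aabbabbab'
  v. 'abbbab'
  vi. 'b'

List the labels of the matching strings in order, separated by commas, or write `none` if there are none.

i → match
ii → no match
iii → match
iv → match
v → no match
vi → no match

i, iii, iv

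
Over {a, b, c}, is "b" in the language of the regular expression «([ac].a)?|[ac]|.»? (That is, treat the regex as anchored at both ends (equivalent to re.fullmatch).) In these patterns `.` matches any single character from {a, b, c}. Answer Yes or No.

Yes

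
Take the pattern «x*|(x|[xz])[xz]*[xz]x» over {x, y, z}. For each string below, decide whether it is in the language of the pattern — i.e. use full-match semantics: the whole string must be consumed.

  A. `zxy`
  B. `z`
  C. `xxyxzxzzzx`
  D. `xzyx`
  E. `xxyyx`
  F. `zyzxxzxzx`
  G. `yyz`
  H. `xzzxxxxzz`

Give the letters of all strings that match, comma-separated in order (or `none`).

A → no match
B → no match
C → no match
D → no match
E → no match
F → no match
G → no match
H → no match

none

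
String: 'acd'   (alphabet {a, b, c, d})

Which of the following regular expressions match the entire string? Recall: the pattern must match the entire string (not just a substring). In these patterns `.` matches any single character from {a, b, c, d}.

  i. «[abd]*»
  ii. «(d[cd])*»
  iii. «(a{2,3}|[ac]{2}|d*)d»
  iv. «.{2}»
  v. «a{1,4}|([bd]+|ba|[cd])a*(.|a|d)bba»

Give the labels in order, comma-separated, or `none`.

i → no match
ii → no match
iii → match
iv → no match
v → no match

iii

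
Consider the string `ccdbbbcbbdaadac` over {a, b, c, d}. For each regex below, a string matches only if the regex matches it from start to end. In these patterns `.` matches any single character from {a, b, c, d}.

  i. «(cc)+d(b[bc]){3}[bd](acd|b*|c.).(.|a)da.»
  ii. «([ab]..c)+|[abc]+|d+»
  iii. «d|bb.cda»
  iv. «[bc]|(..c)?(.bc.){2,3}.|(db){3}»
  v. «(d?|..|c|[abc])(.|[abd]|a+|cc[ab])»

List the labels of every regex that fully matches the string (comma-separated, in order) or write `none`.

i → match
ii → no match
iii → no match
iv → no match
v → no match

i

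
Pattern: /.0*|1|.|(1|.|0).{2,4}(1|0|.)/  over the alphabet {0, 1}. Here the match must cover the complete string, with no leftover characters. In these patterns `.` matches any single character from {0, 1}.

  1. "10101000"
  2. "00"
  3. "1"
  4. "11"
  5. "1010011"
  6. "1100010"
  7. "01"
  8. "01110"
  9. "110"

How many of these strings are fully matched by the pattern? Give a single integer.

1 → no match
2 → match
3 → match
4 → no match
5 → no match
6 → no match
7 → no match
8 → match
9 → no match
Total matched: 3

3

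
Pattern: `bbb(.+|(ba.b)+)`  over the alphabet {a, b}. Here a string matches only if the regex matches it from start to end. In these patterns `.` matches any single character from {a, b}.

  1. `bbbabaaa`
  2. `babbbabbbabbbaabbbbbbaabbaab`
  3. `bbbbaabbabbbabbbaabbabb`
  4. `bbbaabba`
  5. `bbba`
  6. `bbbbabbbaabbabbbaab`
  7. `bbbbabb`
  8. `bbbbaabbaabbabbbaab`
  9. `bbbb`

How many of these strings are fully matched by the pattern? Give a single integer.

1 → match
2 → no match — must start with `bbb`
3 → match
4 → match
5 → match
6 → match
7 → match
8 → match
9 → match
Total matched: 8

8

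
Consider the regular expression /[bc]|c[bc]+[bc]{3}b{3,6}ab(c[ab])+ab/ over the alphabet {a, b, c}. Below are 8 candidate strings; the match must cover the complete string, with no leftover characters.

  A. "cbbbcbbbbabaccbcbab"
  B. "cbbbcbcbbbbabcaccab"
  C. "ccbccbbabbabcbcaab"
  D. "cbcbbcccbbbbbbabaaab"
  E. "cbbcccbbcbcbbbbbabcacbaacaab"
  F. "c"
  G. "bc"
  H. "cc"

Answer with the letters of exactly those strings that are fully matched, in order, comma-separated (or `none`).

A → no match
B → no match
C → no match
D → no match
E → no match
F → match
G → no match
H → no match

F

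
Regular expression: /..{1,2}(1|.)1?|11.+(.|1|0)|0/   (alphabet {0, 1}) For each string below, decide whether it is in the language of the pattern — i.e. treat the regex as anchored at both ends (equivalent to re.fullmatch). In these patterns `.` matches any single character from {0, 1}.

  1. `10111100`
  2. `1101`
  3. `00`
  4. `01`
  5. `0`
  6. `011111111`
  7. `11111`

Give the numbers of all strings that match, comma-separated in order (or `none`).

2, 5, 7

1 → no match
2 → match
3 → no match
4 → no match
5 → match
6 → no match
7 → match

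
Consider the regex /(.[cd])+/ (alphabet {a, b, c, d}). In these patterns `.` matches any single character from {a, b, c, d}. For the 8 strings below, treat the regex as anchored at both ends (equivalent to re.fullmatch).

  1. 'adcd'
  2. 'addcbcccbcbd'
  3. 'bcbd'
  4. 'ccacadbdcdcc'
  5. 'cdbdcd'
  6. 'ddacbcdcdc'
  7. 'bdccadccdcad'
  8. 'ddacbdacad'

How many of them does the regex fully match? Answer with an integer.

8

1 → match
2 → match
3 → match
4 → match
5 → match
6 → match
7 → match
8 → match
Total matched: 8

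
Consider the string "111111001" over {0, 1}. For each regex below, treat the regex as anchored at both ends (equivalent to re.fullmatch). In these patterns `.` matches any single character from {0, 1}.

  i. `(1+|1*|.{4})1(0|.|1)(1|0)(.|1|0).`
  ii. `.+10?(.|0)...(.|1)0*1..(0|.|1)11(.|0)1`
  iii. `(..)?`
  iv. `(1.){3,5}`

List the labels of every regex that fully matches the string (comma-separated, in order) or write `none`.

i

i → match
ii → no match
iii → no match
iv → no match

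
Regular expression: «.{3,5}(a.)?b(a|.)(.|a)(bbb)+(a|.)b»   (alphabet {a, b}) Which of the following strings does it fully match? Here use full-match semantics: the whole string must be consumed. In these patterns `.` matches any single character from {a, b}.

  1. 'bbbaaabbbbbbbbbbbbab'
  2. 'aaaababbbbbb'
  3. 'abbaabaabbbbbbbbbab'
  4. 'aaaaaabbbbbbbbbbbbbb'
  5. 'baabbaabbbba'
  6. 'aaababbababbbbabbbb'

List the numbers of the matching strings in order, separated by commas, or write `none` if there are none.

1, 2, 3, 4

1 → match
2 → match
3 → match
4 → match
5 → no match — must end with 'b'
6 → no match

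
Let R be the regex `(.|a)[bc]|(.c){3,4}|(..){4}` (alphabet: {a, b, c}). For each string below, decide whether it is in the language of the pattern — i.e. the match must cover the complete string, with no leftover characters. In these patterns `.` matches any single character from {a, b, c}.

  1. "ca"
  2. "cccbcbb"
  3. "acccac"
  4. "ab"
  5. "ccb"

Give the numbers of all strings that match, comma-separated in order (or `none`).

3, 4

1 → no match
2 → no match
3 → match
4 → match
5 → no match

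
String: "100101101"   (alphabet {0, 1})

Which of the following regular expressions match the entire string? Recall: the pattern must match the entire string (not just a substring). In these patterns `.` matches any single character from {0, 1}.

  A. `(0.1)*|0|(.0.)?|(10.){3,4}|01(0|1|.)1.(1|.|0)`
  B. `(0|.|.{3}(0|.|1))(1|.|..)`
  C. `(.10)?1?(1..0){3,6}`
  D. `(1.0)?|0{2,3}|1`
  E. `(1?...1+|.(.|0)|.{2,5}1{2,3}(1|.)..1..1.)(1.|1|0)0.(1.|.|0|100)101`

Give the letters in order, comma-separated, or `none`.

A → match
B → no match
C → no match — must end with "0"
D → no match
E → no match

A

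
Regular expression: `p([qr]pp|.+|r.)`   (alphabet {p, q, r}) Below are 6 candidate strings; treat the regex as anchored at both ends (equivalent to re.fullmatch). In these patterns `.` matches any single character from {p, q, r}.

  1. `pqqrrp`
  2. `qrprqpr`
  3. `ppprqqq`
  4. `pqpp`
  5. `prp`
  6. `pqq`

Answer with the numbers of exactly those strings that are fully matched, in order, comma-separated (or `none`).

1, 3, 4, 5, 6

1 → match
2 → no match — must start with `p`
3 → match
4 → match
5 → match
6 → match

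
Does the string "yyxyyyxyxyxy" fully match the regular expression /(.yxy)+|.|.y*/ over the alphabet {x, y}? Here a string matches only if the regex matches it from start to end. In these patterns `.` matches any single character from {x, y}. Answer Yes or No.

Yes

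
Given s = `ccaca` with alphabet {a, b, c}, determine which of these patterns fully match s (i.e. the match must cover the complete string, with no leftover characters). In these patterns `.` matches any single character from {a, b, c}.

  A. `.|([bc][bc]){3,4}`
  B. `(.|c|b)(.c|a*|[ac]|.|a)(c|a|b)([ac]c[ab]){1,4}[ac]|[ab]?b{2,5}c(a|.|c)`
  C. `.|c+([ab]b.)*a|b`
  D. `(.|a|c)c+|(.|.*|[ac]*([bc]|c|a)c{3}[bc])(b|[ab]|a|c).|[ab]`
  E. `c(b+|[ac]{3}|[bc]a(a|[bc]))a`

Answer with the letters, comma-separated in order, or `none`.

A → no match
B → no match
C → no match
D → match
E → match

D, E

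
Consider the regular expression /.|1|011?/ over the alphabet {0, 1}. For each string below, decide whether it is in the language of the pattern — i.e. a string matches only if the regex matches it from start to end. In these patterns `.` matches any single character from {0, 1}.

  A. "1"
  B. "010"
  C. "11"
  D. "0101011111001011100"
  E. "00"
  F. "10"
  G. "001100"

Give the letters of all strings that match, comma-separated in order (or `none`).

A

A. "1" → match
B. "010" → no match
C. "11" → no match
D → no match
E. "00" → no match
F. "10" → no match
G. "001100" → no match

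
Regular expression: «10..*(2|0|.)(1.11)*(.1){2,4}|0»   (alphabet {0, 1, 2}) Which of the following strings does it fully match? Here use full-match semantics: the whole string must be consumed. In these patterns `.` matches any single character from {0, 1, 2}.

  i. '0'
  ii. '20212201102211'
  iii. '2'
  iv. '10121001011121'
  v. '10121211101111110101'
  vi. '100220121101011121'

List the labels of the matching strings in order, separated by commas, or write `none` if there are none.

i, iv, v, vi

i → match
ii → no match
iii → no match
iv → match
v → match
vi → match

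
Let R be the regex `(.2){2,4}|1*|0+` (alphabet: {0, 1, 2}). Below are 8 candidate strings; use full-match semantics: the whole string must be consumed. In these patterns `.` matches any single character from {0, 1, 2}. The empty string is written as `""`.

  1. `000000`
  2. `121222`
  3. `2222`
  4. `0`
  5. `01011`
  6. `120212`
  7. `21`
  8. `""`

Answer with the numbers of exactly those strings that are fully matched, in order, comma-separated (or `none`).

1 → match
2 → match
3 → match
4 → match
5 → no match
6 → match
7 → no match
8 → match

1, 2, 3, 4, 6, 8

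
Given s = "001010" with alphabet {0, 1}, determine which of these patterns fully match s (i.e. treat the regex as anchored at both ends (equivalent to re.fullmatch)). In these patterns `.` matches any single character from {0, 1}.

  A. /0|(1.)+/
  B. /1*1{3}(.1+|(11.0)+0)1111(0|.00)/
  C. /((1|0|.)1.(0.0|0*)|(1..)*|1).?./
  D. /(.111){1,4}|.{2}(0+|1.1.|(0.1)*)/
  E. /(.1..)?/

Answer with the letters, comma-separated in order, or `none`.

A → no match
B → no match
C → no match
D → match
E → no match

D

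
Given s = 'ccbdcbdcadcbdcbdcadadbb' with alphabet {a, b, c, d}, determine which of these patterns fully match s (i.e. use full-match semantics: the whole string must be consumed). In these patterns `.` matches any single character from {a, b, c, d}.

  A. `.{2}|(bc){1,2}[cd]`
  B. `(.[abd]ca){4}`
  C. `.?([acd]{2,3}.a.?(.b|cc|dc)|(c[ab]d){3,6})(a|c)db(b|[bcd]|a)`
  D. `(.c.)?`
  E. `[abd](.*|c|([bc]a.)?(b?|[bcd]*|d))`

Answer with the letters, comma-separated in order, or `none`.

C

A → no match
B → no match — must end with 'ca'
C → match
D → no match
E → no match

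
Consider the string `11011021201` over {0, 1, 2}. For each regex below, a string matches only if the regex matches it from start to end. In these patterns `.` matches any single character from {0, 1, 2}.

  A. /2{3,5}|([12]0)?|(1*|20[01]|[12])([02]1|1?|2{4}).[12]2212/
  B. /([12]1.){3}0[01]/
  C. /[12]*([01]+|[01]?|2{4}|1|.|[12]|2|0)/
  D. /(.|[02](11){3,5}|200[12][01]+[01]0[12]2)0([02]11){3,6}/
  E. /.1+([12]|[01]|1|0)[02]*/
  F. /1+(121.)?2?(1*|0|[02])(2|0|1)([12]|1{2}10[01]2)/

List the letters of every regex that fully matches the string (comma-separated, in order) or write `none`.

B

A → no match
B → match
C → no match
D → no match — must end with `11`
E → no match
F → no match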